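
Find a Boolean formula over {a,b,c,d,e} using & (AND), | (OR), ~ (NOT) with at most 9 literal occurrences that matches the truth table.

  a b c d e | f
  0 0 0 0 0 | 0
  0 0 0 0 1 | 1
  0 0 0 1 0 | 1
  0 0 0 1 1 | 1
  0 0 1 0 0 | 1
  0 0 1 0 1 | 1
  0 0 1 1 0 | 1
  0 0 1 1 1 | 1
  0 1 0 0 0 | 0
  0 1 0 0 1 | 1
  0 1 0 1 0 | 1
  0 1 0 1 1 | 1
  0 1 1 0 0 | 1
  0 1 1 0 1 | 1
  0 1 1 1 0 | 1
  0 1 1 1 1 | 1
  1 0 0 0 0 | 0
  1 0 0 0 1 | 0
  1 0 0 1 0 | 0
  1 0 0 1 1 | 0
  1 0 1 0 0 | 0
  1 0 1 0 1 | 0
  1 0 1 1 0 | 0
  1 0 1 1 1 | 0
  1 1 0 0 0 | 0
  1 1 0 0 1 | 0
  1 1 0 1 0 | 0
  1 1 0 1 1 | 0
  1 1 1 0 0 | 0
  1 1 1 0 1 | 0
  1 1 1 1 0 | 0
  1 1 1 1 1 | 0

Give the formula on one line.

  (c | e) = 01011111010111110101111101011111
  (d & b) = 00000000001100110000000000110011
  ((c | e) | (d & b)) = 01011111011111110101111101111111
  (d | ((c | e) | (d & b))) = 01111111011111110111111101111111
  ~a = 11111111111111110000000000000000
  ((d | ((c | e) | (d & b))) & ~a) = 01111111011111110000000000000000

((d | ((c | e) | (d & b))) & ~a)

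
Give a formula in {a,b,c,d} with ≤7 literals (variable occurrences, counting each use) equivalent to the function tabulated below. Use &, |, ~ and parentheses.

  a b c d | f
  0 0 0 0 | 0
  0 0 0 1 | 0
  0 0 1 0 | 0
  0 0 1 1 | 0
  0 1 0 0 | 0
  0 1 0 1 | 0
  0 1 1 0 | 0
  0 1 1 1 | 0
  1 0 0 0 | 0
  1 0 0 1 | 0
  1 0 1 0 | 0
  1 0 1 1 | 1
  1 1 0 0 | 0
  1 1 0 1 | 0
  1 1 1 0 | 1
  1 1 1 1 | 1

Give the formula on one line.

((a & c) & (d | b))

  (a & c) = 0000000000110011
  (d | b) = 0101111101011111
  ((a & c) & (d | b)) = 0000000000010011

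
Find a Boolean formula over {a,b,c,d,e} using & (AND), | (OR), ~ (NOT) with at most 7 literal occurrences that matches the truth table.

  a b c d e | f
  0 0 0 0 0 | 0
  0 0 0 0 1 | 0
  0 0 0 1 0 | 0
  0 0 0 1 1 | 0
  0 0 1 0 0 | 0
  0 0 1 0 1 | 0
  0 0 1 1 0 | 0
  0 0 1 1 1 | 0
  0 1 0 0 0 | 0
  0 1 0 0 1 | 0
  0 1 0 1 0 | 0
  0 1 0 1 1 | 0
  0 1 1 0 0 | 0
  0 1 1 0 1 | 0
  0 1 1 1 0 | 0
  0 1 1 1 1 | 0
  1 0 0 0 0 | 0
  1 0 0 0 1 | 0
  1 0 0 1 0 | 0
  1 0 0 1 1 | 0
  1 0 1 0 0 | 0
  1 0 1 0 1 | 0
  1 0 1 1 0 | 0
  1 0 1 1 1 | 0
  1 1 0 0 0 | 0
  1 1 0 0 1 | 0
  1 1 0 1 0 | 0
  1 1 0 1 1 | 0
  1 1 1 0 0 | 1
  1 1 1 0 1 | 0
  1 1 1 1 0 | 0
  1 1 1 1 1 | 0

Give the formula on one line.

((c & (~e & (~d & b))) & ((e | a) & ~e))

  ~e = 10101010101010101010101010101010
  ~d = 11001100110011001100110011001100
  (~d & b) = 00000000110011000000000011001100
  (~e & (~d & b)) = 00000000100010000000000010001000
  (c & (~e & (~d & b))) = 00000000000010000000000000001000
  (e | a) = 01010101010101011111111111111111
  ((e | a) & ~e) = 00000000000000001010101010101010
  ((c & (~e & (~d & b))) & ((e | a) & ~e)) = 00000000000000000000000000001000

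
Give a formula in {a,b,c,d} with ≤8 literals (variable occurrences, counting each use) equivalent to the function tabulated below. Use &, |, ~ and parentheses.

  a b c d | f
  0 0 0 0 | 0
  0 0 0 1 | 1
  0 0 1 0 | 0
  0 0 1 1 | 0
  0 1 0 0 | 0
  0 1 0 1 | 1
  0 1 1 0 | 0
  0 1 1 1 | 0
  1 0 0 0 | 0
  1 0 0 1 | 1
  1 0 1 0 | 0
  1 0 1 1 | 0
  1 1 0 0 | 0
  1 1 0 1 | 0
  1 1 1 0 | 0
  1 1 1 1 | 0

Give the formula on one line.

((d & (~a | ~b)) & (d & ~c))

  ~a = 1111111100000000
  ~b = 1111000011110000
  (~a | ~b) = 1111111111110000
  (d & (~a | ~b)) = 0101010101010000
  ~c = 1100110011001100
  (d & ~c) = 0100010001000100
  ((d & (~a | ~b)) & (d & ~c)) = 0100010001000000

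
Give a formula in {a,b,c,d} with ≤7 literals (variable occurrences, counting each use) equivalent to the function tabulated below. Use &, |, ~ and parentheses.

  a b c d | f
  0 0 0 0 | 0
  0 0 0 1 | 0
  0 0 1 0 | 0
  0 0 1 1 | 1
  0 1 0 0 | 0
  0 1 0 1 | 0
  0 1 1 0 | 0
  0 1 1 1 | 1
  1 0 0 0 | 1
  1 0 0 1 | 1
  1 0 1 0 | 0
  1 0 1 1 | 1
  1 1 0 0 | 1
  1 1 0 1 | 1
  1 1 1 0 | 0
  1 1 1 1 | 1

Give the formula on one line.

((d & c) | (~c & a))

  (d & c) = 0001000100010001
  ~c = 1100110011001100
  (~c & a) = 0000000011001100
  ((d & c) | (~c & a)) = 0001000111011101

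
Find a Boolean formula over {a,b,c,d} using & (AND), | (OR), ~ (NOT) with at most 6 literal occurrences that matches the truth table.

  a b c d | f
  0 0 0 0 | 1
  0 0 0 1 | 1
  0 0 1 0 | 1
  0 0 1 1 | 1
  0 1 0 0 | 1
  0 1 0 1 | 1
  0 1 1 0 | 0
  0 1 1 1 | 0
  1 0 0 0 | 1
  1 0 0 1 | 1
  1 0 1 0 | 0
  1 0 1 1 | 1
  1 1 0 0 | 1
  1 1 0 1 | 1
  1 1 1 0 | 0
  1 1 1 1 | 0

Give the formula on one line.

((~c | ~b) & ((b | d) | (~a | ~c)))

  ~c = 1100110011001100
  ~b = 1111000011110000
  (~c | ~b) = 1111110011111100
  (b | d) = 0101111101011111
  ~a = 1111111100000000
  (~a | ~c) = 1111111111001100
  ((b | d) | (~a | ~c)) = 1111111111011111
  ((~c | ~b) & ((b | d) | (~a | ~c))) = 1111110011011100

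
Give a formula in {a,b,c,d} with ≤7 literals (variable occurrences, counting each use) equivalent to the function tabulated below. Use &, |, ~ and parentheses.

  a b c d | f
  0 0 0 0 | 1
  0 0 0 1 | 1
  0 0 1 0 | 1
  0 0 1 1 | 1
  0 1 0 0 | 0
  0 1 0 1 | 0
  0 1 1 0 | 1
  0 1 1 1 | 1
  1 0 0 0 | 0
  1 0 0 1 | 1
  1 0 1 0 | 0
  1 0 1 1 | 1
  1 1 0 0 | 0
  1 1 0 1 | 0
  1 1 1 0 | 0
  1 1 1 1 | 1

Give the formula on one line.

  ~b = 1111000011110000
  (~b | c) = 1111001111110011
  ~a = 1111111100000000
  (~a | d) = 1111111101010101
  ((~b | c) & (~a | d)) = 1111001101010001

((~b | c) & (~a | d))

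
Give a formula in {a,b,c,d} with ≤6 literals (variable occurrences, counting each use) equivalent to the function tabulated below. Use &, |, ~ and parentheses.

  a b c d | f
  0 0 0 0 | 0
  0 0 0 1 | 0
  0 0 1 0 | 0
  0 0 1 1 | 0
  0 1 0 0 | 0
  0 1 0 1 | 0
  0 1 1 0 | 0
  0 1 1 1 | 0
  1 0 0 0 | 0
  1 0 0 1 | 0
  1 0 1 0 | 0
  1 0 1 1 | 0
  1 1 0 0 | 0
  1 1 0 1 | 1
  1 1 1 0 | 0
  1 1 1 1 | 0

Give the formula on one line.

(a & (b & (d & ~c)))

  ~c = 1100110011001100
  (d & ~c) = 0100010001000100
  (b & (d & ~c)) = 0000010000000100
  (a & (b & (d & ~c))) = 0000000000000100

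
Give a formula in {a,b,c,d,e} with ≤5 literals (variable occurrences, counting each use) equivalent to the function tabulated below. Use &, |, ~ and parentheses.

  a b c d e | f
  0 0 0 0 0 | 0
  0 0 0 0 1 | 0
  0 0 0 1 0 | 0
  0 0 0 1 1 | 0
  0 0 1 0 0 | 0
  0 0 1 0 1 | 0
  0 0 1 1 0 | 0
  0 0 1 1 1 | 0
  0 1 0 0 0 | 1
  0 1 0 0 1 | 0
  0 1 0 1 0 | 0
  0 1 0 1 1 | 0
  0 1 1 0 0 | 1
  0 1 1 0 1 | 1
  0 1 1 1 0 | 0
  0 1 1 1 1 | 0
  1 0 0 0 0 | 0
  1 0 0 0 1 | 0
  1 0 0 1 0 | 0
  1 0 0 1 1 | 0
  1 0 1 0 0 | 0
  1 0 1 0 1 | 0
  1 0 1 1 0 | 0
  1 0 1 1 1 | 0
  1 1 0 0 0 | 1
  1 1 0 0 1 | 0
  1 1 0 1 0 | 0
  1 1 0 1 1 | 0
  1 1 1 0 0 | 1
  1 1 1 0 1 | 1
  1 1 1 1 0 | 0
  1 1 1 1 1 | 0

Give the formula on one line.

((b & ~d) & (c | ~e))

  ~d = 11001100110011001100110011001100
  (b & ~d) = 00000000110011000000000011001100
  ~e = 10101010101010101010101010101010
  (c | ~e) = 10101111101011111010111110101111
  ((b & ~d) & (c | ~e)) = 00000000100011000000000010001100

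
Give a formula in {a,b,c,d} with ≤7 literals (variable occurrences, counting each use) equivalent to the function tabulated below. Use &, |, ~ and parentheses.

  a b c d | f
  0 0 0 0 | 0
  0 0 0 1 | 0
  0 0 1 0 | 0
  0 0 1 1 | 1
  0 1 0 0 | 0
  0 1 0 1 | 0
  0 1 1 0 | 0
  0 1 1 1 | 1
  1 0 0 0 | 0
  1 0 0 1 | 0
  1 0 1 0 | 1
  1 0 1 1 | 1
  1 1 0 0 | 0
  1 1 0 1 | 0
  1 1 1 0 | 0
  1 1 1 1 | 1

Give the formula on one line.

(((((d | b) | a) & ~b) | (d & b)) & c)

  (d | b) = 0101111101011111
  ((d | b) | a) = 0101111111111111
  ~b = 1111000011110000
  (((d | b) | a) & ~b) = 0101000011110000
  (d & b) = 0000010100000101
  ((((d | b) | a) & ~b) | (d & b)) = 0101010111110101
  (((((d | b) | a) & ~b) | (d & b)) & c) = 0001000100110001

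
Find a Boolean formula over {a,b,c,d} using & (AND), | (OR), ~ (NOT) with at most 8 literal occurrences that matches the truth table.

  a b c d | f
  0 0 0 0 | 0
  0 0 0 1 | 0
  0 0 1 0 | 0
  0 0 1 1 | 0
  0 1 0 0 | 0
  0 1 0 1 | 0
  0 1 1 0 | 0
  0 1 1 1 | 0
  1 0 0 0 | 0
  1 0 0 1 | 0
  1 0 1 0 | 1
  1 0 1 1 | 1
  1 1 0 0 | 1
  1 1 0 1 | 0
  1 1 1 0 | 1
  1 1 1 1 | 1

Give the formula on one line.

((b | c) & ((c | ~d) & a))

  (b | c) = 0011111100111111
  ~d = 1010101010101010
  (c | ~d) = 1011101110111011
  ((c | ~d) & a) = 0000000010111011
  ((b | c) & ((c | ~d) & a)) = 0000000000111011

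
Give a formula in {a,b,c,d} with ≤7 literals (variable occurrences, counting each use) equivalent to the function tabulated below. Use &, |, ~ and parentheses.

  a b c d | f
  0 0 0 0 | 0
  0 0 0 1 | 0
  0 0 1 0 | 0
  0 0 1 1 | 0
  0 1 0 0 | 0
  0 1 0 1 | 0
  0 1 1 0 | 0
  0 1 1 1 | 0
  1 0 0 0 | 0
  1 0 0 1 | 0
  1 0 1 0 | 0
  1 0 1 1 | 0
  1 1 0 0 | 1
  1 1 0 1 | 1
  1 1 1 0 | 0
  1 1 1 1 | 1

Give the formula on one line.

((~b | (d | ~c)) & (a & b))

  ~b = 1111000011110000
  ~c = 1100110011001100
  (d | ~c) = 1101110111011101
  (~b | (d | ~c)) = 1111110111111101
  (a & b) = 0000000000001111
  ((~b | (d | ~c)) & (a & b)) = 0000000000001101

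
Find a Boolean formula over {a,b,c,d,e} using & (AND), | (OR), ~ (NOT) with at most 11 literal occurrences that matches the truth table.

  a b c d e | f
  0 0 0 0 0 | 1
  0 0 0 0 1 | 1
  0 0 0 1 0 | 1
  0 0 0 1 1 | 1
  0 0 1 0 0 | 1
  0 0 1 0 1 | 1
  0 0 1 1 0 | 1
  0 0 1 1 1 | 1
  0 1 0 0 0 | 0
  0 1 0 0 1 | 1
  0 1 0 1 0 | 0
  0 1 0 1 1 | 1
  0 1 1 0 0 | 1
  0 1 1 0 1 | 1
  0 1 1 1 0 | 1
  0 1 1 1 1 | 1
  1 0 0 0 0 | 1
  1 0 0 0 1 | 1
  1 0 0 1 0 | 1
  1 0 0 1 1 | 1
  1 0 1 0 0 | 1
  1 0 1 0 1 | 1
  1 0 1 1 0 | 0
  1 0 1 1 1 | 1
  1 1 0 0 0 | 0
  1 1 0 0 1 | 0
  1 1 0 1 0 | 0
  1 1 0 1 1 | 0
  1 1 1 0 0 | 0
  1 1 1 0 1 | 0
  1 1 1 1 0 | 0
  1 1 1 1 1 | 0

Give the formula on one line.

(((e | c) & ~a) | (~b & ((~d | ~c) | (e | (~c | b)))))

  (e | c) = 01011111010111110101111101011111
  ~a = 11111111111111110000000000000000
  ((e | c) & ~a) = 01011111010111110000000000000000
  ~b = 11111111000000001111111100000000
  ~d = 11001100110011001100110011001100
  ~c = 11110000111100001111000011110000
  (~d | ~c) = 11111100111111001111110011111100
  (~c | b) = 11110000111111111111000011111111
  (e | (~c | b)) = 11110101111111111111010111111111
  ((~d | ~c) | (e | (~c | b))) = 11111101111111111111110111111111
  (~b & ((~d | ~c) | (e | (~c | b)))) = 11111101000000001111110100000000
  (((e | c) & ~a) | (~b & ((~d | ~c) | (e | (~c | b))))) = 11111111010111111111110100000000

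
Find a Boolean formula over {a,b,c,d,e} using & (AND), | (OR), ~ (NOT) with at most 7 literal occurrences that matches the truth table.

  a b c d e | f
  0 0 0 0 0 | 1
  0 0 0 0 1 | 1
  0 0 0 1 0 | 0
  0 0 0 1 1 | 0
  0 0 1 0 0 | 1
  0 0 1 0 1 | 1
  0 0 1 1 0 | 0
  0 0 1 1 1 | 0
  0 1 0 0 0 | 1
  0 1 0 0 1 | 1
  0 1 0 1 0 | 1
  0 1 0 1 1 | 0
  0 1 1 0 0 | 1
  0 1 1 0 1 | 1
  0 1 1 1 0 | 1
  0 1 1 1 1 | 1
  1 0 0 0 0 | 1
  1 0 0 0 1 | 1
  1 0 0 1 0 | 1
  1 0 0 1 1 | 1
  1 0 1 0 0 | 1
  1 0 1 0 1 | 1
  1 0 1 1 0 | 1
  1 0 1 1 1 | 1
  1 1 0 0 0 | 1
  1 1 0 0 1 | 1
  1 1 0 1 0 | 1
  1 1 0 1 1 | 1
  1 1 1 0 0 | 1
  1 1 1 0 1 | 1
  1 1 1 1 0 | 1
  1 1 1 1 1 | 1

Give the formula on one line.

((~d | a) | ((c | ~e) & (b & ~a)))

  ~d = 11001100110011001100110011001100
  (~d | a) = 11001100110011001111111111111111
  ~e = 10101010101010101010101010101010
  (c | ~e) = 10101111101011111010111110101111
  ~a = 11111111111111110000000000000000
  (b & ~a) = 00000000111111110000000000000000
  ((c | ~e) & (b & ~a)) = 00000000101011110000000000000000
  ((~d | a) | ((c | ~e) & (b & ~a))) = 11001100111011111111111111111111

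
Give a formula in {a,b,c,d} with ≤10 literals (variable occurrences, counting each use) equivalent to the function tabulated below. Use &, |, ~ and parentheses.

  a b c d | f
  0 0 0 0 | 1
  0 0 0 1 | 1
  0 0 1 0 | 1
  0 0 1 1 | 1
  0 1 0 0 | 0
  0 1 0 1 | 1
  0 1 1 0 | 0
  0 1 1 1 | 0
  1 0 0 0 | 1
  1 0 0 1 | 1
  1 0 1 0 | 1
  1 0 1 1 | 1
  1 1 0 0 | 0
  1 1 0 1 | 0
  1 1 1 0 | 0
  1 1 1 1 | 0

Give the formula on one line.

(~b | ((((c & (~c | ~d)) | a) | ~c) & ((d | ~b) & ~a)))

  ~b = 1111000011110000
  ~c = 1100110011001100
  ~d = 1010101010101010
  (~c | ~d) = 1110111011101110
  (c & (~c | ~d)) = 0010001000100010
  ((c & (~c | ~d)) | a) = 0010001011111111
  (((c & (~c | ~d)) | a) | ~c) = 1110111011111111
  (d | ~b) = 1111010111110101
  ~a = 1111111100000000
  ((d | ~b) & ~a) = 1111010100000000
  ((((c & (~c | ~d)) | a) | ~c) & ((d | ~b) & ~a)) = 1110010000000000
  (~b | ((((c & (~c | ~d)) | a) | ~c) & ((d | ~b) & ~a))) = 1111010011110000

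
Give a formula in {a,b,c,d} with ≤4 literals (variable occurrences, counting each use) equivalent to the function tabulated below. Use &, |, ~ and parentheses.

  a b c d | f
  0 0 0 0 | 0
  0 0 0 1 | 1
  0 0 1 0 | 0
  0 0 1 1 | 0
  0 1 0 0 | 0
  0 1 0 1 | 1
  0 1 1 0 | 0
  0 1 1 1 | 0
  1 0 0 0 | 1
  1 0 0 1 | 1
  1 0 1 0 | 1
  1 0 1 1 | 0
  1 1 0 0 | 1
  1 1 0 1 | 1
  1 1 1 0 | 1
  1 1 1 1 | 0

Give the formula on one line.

  ~d = 1010101010101010
  (~d & a) = 0000000010101010
  ~c = 1100110011001100
  (~c & d) = 0100010001000100
  ((~d & a) | (~c & d)) = 0100010011101110

((~d & a) | (~c & d))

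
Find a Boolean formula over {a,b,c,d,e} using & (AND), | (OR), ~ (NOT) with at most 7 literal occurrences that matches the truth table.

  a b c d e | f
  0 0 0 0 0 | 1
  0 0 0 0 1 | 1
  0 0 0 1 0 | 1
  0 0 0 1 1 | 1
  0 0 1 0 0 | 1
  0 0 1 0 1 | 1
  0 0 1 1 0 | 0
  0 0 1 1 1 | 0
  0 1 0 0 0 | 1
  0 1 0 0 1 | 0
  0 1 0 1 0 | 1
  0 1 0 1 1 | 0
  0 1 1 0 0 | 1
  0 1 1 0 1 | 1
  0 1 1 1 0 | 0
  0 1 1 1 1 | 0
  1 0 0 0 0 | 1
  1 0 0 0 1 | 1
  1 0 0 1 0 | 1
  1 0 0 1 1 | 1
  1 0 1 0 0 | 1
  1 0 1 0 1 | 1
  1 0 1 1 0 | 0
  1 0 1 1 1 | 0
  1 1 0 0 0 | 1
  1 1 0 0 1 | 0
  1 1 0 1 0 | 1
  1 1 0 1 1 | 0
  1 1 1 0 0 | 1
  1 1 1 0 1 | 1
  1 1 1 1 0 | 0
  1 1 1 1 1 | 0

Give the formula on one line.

((~d | ~c) & (~e | (c | ~b)))

  ~d = 11001100110011001100110011001100
  ~c = 11110000111100001111000011110000
  (~d | ~c) = 11111100111111001111110011111100
  ~e = 10101010101010101010101010101010
  ~b = 11111111000000001111111100000000
  (c | ~b) = 11111111000011111111111100001111
  (~e | (c | ~b)) = 11111111101011111111111110101111
  ((~d | ~c) & (~e | (c | ~b))) = 11111100101011001111110010101100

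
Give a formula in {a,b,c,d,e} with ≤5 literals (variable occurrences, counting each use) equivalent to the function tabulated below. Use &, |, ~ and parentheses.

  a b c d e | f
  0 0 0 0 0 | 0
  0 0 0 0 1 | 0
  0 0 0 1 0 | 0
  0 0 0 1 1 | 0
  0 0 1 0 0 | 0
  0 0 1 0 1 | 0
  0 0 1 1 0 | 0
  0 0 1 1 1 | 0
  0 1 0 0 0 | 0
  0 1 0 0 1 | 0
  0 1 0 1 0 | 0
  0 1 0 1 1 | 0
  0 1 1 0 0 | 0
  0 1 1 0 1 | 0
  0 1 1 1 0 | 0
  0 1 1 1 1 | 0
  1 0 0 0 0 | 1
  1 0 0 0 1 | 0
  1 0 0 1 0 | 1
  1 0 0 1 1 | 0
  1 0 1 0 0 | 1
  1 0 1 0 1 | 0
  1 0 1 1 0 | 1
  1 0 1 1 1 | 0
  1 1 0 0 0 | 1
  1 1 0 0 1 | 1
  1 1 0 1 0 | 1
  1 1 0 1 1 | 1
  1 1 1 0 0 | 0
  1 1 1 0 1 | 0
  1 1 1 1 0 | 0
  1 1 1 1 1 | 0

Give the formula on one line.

  ~b = 11111111000000001111111100000000
  ~c = 11110000111100001111000011110000
  (~b | ~c) = 11111111111100001111111111110000
  ~e = 10101010101010101010101010101010
  (b | ~e) = 10101010111111111010101011111111
  ((~b | ~c) & (b | ~e)) = 10101010111100001010101011110000
  (a & ((~b | ~c) & (b | ~e))) = 00000000000000001010101011110000

(a & ((~b | ~c) & (b | ~e)))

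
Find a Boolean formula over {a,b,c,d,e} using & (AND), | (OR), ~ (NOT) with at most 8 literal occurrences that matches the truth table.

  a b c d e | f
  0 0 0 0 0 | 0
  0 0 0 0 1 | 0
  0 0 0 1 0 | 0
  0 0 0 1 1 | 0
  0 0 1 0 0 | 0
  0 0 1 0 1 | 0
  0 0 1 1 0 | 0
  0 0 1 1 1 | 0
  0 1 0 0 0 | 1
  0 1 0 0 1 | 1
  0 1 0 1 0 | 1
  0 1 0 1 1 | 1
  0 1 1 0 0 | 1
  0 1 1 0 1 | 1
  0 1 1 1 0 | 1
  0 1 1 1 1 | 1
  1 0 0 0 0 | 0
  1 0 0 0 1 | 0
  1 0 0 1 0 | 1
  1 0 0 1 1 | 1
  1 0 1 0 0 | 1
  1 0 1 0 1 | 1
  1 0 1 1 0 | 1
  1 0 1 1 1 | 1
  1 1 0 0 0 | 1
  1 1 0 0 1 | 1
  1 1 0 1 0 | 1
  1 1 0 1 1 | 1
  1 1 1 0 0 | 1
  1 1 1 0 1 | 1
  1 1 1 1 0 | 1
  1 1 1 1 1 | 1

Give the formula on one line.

  (b | a) = 00000000111111111111111111111111
  (d | c) = 00111111001111110011111100111111
  (b | (d | c)) = 00111111111111110011111111111111
  ((b | a) & (b | (d | c))) = 00000000111111110011111111111111

((b | a) & (b | (d | c)))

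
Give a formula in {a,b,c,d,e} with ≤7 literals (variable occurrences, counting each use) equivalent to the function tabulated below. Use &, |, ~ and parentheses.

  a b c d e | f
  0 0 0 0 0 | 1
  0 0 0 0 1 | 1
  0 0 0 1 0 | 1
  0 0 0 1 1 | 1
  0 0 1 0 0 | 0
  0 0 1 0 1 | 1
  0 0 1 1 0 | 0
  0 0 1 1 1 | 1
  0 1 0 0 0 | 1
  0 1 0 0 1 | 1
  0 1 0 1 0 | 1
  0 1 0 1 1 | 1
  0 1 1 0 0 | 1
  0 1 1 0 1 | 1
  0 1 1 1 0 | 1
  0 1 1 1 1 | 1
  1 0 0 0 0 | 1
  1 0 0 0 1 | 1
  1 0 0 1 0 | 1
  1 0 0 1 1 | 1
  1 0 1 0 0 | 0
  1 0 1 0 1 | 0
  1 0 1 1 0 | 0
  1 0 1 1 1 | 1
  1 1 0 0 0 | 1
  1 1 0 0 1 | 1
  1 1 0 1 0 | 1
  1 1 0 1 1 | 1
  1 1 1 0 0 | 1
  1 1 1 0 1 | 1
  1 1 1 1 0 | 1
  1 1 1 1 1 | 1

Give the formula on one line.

(((~a | d) & e) | (b | ~c))

  ~a = 11111111111111110000000000000000
  (~a | d) = 11111111111111110011001100110011
  ((~a | d) & e) = 01010101010101010001000100010001
  ~c = 11110000111100001111000011110000
  (b | ~c) = 11110000111111111111000011111111
  (((~a | d) & e) | (b | ~c)) = 11110101111111111111000111111111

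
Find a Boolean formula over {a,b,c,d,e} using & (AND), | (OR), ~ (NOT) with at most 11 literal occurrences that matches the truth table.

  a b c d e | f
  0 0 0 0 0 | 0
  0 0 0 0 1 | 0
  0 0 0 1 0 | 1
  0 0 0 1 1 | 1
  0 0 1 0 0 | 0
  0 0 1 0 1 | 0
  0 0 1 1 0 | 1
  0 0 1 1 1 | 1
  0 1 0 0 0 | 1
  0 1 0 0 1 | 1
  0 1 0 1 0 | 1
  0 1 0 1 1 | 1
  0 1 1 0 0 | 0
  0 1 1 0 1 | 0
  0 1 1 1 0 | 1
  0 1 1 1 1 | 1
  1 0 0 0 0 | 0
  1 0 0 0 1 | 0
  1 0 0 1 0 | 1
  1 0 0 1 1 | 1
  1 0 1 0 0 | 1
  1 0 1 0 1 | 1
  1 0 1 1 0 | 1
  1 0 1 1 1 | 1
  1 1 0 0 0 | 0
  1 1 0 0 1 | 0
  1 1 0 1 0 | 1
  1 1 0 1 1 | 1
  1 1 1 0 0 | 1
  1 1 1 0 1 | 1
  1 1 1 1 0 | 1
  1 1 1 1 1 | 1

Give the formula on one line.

(((b & ~a) | (c | d)) & ((~c | d) | (a | ~c)))

  ~a = 11111111111111110000000000000000
  (b & ~a) = 00000000111111110000000000000000
  (c | d) = 00111111001111110011111100111111
  ((b & ~a) | (c | d)) = 00111111111111110011111100111111
  ~c = 11110000111100001111000011110000
  (~c | d) = 11110011111100111111001111110011
  (a | ~c) = 11110000111100001111111111111111
  ((~c | d) | (a | ~c)) = 11110011111100111111111111111111
  (((b & ~a) | (c | d)) & ((~c | d) | (a | ~c))) = 00110011111100110011111100111111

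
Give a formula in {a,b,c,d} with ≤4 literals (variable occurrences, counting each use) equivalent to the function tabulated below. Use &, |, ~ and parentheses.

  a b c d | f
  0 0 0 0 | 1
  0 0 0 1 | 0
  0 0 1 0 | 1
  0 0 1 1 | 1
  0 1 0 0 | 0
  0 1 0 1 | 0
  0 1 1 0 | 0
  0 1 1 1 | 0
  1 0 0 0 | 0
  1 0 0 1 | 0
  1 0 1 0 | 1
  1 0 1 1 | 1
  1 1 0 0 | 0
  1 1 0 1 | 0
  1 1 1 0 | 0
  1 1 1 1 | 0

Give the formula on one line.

  ~b = 1111000011110000
  ~a = 1111111100000000
  ~d = 1010101010101010
  (~a & ~d) = 1010101000000000
  (c | (~a & ~d)) = 1011101100110011
  (~b & (c | (~a & ~d))) = 1011000000110000

(~b & (c | (~a & ~d)))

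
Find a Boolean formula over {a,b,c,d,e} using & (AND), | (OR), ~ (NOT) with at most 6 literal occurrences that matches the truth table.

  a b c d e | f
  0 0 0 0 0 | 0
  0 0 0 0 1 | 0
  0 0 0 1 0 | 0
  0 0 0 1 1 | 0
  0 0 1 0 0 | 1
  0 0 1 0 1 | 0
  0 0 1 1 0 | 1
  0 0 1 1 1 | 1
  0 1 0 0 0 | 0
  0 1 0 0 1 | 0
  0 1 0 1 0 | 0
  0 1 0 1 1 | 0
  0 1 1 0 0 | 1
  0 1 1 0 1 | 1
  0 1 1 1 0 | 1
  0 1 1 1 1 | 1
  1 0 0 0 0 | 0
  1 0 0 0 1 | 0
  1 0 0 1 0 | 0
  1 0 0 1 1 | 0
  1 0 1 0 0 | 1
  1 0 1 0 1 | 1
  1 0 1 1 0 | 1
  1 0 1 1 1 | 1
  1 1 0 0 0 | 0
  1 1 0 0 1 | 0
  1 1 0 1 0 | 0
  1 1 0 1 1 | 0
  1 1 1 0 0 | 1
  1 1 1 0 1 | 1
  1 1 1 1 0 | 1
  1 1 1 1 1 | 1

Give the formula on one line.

((c & (b | (~e | a))) | (c & d))

  ~e = 10101010101010101010101010101010
  (~e | a) = 10101010101010101111111111111111
  (b | (~e | a)) = 10101010111111111111111111111111
  (c & (b | (~e | a))) = 00001010000011110000111100001111
  (c & d) = 00000011000000110000001100000011
  ((c & (b | (~e | a))) | (c & d)) = 00001011000011110000111100001111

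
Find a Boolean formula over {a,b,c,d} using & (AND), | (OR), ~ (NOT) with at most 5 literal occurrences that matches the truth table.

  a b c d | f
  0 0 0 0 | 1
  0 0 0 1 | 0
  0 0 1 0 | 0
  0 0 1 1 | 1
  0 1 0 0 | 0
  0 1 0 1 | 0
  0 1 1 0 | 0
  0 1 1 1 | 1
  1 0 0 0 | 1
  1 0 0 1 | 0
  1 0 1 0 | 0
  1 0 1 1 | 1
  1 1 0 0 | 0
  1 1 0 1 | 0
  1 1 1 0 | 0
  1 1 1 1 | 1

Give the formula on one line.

((d & c) | (~c & (~b & ~d)))

  (d & c) = 0001000100010001
  ~c = 1100110011001100
  ~b = 1111000011110000
  ~d = 1010101010101010
  (~b & ~d) = 1010000010100000
  (~c & (~b & ~d)) = 1000000010000000
  ((d & c) | (~c & (~b & ~d))) = 1001000110010001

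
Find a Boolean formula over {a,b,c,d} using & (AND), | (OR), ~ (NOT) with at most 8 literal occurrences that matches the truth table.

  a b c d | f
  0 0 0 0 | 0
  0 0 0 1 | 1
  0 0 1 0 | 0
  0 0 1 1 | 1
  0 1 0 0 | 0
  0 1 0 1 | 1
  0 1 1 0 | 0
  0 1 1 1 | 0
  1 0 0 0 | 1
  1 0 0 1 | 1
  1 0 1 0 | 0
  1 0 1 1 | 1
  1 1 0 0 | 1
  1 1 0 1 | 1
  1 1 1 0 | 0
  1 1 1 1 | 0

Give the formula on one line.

  ~c = 1100110011001100
  (a & ~c) = 0000000011001100
  ((a & ~c) | d) = 0101010111011101
  ~b = 1111000011110000
  (~b | ~c) = 1111110011111100
  (((a & ~c) | d) & (~b | ~c)) = 0101010011011100

(((a & ~c) | d) & (~b | ~c))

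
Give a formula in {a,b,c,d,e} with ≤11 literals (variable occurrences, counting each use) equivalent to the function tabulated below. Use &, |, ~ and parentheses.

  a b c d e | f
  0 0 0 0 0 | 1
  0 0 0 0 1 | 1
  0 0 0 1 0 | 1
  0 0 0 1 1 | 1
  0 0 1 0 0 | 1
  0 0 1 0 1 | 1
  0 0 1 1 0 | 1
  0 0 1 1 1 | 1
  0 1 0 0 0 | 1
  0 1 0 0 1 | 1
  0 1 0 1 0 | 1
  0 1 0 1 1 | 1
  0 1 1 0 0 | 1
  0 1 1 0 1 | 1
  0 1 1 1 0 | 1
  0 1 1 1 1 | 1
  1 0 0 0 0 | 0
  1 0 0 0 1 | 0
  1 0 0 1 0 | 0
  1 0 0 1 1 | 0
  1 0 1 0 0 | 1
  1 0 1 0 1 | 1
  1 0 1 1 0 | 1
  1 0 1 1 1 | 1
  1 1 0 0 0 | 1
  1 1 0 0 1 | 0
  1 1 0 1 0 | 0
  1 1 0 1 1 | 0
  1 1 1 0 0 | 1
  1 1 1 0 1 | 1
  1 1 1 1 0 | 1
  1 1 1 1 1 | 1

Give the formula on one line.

((c | (e & ~a)) | (~a | ((a & (~e & ~d)) & b)))

  ~a = 11111111111111110000000000000000
  (e & ~a) = 01010101010101010000000000000000
  (c | (e & ~a)) = 01011111010111110000111100001111
  ~e = 10101010101010101010101010101010
  ~d = 11001100110011001100110011001100
  (~e & ~d) = 10001000100010001000100010001000
  (a & (~e & ~d)) = 00000000000000001000100010001000
  ((a & (~e & ~d)) & b) = 00000000000000000000000010001000
  (~a | ((a & (~e & ~d)) & b)) = 11111111111111110000000010001000
  ((c | (e & ~a)) | (~a | ((a & (~e & ~d)) & b))) = 11111111111111110000111110001111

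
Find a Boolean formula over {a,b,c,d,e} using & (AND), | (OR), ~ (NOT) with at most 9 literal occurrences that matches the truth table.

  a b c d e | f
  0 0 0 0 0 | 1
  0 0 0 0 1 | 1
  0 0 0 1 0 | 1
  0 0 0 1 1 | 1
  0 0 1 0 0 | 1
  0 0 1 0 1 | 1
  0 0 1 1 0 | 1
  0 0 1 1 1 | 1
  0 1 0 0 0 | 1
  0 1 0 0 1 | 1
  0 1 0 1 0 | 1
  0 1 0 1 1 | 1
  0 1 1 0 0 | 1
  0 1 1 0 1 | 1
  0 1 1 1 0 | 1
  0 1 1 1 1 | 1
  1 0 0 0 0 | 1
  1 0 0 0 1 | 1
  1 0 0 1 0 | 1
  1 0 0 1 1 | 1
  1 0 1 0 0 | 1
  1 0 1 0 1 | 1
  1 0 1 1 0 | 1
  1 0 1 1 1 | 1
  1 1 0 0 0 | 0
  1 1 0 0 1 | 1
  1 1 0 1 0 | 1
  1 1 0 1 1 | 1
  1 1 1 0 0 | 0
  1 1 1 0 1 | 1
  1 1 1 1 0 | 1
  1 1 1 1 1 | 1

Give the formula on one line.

(((~a & (~d & ~e)) | e) | (~e & (~b | d)))

  ~a = 11111111111111110000000000000000
  ~d = 11001100110011001100110011001100
  ~e = 10101010101010101010101010101010
  (~d & ~e) = 10001000100010001000100010001000
  (~a & (~d & ~e)) = 10001000100010000000000000000000
  ((~a & (~d & ~e)) | e) = 11011101110111010101010101010101
  ~b = 11111111000000001111111100000000
  (~b | d) = 11111111001100111111111100110011
  (~e & (~b | d)) = 10101010001000101010101000100010
  (((~a & (~d & ~e)) | e) | (~e & (~b | d))) = 11111111111111111111111101110111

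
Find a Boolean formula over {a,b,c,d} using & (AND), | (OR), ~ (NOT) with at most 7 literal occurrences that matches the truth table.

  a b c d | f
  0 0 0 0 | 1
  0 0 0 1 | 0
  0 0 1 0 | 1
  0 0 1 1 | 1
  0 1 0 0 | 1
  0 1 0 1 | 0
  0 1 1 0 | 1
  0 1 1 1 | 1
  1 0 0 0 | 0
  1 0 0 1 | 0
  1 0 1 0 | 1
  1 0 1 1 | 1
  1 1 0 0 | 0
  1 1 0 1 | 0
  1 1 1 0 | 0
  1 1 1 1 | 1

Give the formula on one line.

  ~a = 1111111100000000
  ~d = 1010101010101010
  (~a & ~d) = 1010101000000000
  ~b = 1111000011110000
  (a & ~b) = 0000000011110000
  (d | (a & ~b)) = 0101010111110101
  ((d | (a & ~b)) & c) = 0001000100110001
  ((~a & ~d) | ((d | (a & ~b)) & c)) = 1011101100110001

((~a & ~d) | ((d | (a & ~b)) & c))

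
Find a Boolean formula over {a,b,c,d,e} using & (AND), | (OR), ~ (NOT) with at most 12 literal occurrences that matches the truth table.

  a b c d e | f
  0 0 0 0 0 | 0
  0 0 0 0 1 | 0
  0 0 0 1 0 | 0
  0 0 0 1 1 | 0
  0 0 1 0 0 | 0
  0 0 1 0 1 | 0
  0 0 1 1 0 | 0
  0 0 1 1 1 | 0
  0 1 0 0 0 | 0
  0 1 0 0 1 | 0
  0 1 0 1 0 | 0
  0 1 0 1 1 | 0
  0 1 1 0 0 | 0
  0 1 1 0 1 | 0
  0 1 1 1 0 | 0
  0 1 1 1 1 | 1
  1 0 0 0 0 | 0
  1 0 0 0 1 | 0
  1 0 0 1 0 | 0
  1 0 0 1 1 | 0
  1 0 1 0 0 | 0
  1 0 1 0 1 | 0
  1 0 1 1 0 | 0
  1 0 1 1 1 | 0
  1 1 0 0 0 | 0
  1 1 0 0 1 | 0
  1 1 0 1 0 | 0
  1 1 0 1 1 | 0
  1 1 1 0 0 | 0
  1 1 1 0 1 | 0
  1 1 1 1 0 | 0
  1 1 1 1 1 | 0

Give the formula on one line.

((((b & e) | ~b) & ((c | e) & (~a & b))) & (d & c))

  (b & e) = 00000000010101010000000001010101
  ~b = 11111111000000001111111100000000
  ((b & e) | ~b) = 11111111010101011111111101010101
  (c | e) = 01011111010111110101111101011111
  ~a = 11111111111111110000000000000000
  (~a & b) = 00000000111111110000000000000000
  ((c | e) & (~a & b)) = 00000000010111110000000000000000
  (((b & e) | ~b) & ((c | e) & (~a & b))) = 00000000010101010000000000000000
  (d & c) = 00000011000000110000001100000011
  ((((b & e) | ~b) & ((c | e) & (~a & b))) & (d & c)) = 00000000000000010000000000000000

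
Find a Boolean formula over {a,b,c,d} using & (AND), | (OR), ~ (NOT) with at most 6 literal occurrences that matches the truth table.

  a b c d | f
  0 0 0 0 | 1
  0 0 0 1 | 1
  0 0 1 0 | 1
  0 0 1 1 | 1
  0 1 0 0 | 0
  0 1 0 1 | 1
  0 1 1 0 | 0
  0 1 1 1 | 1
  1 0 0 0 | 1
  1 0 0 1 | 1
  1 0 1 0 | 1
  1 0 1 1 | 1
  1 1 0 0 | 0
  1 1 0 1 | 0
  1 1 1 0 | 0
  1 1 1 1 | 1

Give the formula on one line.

  ~d = 1010101010101010
  (~d | c) = 1011101110111011
  ~a = 1111111100000000
  ((~d | c) | ~a) = 1111111110111011
  ~b = 1111000011110000
  (~b | d) = 1111010111110101
  (((~d | c) | ~a) & (~b | d)) = 1111010110110001
  ((((~d | c) | ~a) & (~b | d)) | ~b) = 1111010111110001

((((~d | c) | ~a) & (~b | d)) | ~b)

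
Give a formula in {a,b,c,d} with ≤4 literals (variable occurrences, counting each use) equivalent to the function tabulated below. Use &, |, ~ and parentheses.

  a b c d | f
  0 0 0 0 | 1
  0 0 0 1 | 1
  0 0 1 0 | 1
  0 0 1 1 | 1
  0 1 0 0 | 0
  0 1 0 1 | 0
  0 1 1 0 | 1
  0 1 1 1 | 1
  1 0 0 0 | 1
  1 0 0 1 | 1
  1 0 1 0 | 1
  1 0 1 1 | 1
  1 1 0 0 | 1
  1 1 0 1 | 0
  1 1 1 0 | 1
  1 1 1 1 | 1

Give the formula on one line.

  ~b = 1111000011110000
  (c | ~b) = 1111001111110011
  ~d = 1010101010101010
  (a & ~d) = 0000000010101010
  ((c | ~b) | (a & ~d)) = 1111001111111011

((c | ~b) | (a & ~d))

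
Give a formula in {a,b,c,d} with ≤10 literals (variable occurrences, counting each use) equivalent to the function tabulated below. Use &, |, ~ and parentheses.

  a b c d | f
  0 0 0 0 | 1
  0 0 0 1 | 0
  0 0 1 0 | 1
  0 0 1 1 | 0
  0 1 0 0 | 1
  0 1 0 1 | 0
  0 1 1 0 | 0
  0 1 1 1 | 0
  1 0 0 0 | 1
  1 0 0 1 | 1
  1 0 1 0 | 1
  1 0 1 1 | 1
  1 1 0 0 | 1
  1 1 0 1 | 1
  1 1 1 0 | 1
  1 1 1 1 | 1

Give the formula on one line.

(a | ((a | ~d) & ((d | (~c & ~a)) | ~b)))

  ~d = 1010101010101010
  (a | ~d) = 1010101011111111
  ~c = 1100110011001100
  ~a = 1111111100000000
  (~c & ~a) = 1100110000000000
  (d | (~c & ~a)) = 1101110101010101
  ~b = 1111000011110000
  ((d | (~c & ~a)) | ~b) = 1111110111110101
  ((a | ~d) & ((d | (~c & ~a)) | ~b)) = 1010100011110101
  (a | ((a | ~d) & ((d | (~c & ~a)) | ~b))) = 1010100011111111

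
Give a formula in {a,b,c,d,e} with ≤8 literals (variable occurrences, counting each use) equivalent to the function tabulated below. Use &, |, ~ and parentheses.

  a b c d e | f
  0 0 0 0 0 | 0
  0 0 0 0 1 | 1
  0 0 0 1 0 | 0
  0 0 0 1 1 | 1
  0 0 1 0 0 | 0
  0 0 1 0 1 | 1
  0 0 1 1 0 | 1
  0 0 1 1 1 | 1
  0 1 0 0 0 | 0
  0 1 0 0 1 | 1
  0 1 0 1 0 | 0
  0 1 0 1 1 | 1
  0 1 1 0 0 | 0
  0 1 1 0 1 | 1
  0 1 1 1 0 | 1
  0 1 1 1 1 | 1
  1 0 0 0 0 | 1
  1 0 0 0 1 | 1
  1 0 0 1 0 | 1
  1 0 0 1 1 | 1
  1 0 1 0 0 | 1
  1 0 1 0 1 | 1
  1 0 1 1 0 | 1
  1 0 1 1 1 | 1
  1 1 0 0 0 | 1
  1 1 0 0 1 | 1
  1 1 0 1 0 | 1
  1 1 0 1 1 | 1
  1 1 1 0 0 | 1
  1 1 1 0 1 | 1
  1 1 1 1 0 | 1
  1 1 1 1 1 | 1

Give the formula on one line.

(((a & ~e) | (d & (~e & c))) | e)

  ~e = 10101010101010101010101010101010
  (a & ~e) = 00000000000000001010101010101010
  (~e & c) = 00001010000010100000101000001010
  (d & (~e & c)) = 00000010000000100000001000000010
  ((a & ~e) | (d & (~e & c))) = 00000010000000101010101010101010
  (((a & ~e) | (d & (~e & c))) | e) = 01010111010101111111111111111111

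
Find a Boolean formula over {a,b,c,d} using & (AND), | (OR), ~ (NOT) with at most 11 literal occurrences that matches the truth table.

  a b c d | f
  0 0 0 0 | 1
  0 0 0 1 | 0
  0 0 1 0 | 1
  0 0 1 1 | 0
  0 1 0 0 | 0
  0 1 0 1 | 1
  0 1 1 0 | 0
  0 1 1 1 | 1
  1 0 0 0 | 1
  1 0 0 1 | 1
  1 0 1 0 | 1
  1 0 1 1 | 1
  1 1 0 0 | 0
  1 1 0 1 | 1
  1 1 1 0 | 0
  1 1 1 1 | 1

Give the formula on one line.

  ~b = 1111000011110000
  (~b | d) = 1111010111110101
  ~d = 1010101010101010
  (~b & ~d) = 1010000010100000
  (a | (~b & ~d)) = 1010000011111111
  ((~b | d) & (a | (~b & ~d))) = 1010000011110101
  ~a = 1111111100000000
  (d & b) = 0000010100000101
  (~a & (d & b)) = 0000010100000000
  (((~b | d) & (a | (~b & ~d))) | (~a & (d & b))) = 1010010111110101

(((~b | d) & (a | (~b & ~d))) | (~a & (d & b)))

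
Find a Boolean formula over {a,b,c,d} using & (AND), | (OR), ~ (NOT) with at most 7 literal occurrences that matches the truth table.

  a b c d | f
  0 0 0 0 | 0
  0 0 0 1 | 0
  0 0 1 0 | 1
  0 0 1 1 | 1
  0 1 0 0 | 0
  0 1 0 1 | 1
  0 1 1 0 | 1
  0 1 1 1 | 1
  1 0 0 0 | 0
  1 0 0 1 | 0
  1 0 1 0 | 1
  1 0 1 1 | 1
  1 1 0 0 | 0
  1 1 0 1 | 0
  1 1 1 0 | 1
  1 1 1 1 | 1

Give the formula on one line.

  ~a = 1111111100000000
  (d & b) = 0000010100000101
  (~a & (d & b)) = 0000010100000000
  ((~a & (d & b)) | c) = 0011011100110011

((~a & (d & b)) | c)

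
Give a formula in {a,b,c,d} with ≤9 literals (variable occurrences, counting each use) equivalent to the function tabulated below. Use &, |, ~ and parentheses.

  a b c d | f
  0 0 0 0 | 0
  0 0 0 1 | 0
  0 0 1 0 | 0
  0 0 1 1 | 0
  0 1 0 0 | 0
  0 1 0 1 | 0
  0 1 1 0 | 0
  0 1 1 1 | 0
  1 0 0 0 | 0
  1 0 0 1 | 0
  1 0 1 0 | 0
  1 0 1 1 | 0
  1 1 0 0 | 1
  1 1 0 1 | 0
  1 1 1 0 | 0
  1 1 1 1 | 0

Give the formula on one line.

  ~c = 1100110011001100
  (~c & a) = 0000000011001100
  ~a = 1111111100000000
  ~b = 1111000011110000
  (~a | ~b) = 1111111111110000
  ~d = 1010101010101010
  (a & ~d) = 0000000010101010
  ((~a | ~b) | (a & ~d)) = 1111111111111010
  (((~a | ~b) | (a & ~d)) & b) = 0000111100001010
  ((~c & a) & (((~a | ~b) | (a & ~d)) & b)) = 0000000000001000

((~c & a) & (((~a | ~b) | (a & ~d)) & b))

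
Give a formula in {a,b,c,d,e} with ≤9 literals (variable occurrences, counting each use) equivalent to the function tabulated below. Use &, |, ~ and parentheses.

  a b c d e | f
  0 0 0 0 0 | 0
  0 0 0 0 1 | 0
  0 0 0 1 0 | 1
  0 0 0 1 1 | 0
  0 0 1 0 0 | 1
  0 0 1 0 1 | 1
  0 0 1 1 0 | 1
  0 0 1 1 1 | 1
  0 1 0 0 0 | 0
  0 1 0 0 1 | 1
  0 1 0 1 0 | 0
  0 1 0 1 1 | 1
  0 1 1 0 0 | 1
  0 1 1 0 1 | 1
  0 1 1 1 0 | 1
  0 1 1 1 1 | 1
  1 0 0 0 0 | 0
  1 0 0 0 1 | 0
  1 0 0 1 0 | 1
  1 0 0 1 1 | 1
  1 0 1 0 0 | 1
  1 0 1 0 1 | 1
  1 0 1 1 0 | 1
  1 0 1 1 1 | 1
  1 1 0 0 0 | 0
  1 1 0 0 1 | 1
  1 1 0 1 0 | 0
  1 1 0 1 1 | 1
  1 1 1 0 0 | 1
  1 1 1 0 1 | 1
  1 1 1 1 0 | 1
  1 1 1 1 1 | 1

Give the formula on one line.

((c | ((~b & (a | ~e)) & d)) | (e & b))

  ~b = 11111111000000001111111100000000
  ~e = 10101010101010101010101010101010
  (a | ~e) = 10101010101010101111111111111111
  (~b & (a | ~e)) = 10101010000000001111111100000000
  ((~b & (a | ~e)) & d) = 00100010000000000011001100000000
  (c | ((~b & (a | ~e)) & d)) = 00101111000011110011111100001111
  (e & b) = 00000000010101010000000001010101
  ((c | ((~b & (a | ~e)) & d)) | (e & b)) = 00101111010111110011111101011111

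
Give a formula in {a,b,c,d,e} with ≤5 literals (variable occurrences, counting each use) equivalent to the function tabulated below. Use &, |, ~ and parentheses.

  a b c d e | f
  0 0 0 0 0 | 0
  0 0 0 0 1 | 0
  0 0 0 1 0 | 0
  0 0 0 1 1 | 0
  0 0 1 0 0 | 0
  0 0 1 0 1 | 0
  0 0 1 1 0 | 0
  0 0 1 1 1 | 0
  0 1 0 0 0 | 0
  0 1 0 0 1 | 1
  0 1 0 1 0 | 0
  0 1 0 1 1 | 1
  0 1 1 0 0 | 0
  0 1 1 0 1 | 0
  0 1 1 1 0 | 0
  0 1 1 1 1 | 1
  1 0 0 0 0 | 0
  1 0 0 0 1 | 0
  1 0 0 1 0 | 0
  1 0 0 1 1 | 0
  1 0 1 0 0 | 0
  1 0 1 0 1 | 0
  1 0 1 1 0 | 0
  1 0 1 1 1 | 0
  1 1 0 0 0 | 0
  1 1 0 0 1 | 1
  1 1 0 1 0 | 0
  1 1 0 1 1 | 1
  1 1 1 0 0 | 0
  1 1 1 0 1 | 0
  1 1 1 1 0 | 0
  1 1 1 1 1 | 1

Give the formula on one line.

((b & e) & (~c | d))

  (b & e) = 00000000010101010000000001010101
  ~c = 11110000111100001111000011110000
  (~c | d) = 11110011111100111111001111110011
  ((b & e) & (~c | d)) = 00000000010100010000000001010001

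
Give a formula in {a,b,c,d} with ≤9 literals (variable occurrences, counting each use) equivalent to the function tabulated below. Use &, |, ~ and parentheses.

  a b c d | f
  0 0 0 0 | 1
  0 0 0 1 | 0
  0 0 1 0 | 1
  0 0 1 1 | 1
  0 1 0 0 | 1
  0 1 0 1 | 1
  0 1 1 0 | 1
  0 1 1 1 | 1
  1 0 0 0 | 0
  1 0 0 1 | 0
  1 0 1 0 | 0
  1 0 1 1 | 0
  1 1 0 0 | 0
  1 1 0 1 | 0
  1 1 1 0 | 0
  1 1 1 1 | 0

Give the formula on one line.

((((~b & c) | (a | ~d)) | b) & ~a)

  ~b = 1111000011110000
  (~b & c) = 0011000000110000
  ~d = 1010101010101010
  (a | ~d) = 1010101011111111
  ((~b & c) | (a | ~d)) = 1011101011111111
  (((~b & c) | (a | ~d)) | b) = 1011111111111111
  ~a = 1111111100000000
  ((((~b & c) | (a | ~d)) | b) & ~a) = 1011111100000000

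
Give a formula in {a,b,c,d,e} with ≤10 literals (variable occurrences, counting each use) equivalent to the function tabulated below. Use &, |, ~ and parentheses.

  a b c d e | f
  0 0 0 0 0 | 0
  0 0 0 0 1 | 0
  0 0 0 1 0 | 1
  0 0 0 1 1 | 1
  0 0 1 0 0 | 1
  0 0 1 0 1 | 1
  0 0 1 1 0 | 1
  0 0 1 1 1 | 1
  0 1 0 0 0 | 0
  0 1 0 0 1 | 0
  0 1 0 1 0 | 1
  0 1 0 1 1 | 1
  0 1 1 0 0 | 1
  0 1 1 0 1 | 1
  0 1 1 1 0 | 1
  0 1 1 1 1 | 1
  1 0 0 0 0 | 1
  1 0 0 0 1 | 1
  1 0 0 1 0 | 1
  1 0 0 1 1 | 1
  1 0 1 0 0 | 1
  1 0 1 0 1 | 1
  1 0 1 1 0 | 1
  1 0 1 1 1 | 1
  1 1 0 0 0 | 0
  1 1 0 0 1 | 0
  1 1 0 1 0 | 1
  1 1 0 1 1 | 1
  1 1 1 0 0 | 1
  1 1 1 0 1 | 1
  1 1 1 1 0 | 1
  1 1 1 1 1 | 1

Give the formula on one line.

((c | (a | d)) & ((c | d) | (((e & a) | ~c) & ~b)))

  (a | d) = 00110011001100111111111111111111
  (c | (a | d)) = 00111111001111111111111111111111
  (c | d) = 00111111001111110011111100111111
  (e & a) = 00000000000000000101010101010101
  ~c = 11110000111100001111000011110000
  ((e & a) | ~c) = 11110000111100001111010111110101
  ~b = 11111111000000001111111100000000
  (((e & a) | ~c) & ~b) = 11110000000000001111010100000000
  ((c | d) | (((e & a) | ~c) & ~b)) = 11111111001111111111111100111111
  ((c | (a | d)) & ((c | d) | (((e & a) | ~c) & ~b))) = 00111111001111111111111100111111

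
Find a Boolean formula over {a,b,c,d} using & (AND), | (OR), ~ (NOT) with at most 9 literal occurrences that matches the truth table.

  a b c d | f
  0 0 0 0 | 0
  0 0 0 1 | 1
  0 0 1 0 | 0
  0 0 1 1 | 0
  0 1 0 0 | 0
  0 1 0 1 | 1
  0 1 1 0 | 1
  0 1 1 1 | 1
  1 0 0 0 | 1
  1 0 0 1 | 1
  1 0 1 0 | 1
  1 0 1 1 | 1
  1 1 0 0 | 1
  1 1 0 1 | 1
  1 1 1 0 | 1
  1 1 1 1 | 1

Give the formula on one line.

  (d | c) = 0111011101110111
  ~a = 1111111100000000
  (~a | c) = 1111111100110011
  (b & (~a | c)) = 0000111100000011
  ((d | c) & (b & (~a | c))) = 0000011100000011
  ~c = 1100110011001100
  (b | ~c) = 1100111111001111
  ((b | ~c) & d) = 0100010101000101
  (((b | ~c) & d) | a) = 0100010111111111
  (((d | c) & (b & (~a | c))) | (((b | ~c) & d) | a)) = 0100011111111111

(((d | c) & (b & (~a | c))) | (((b | ~c) & d) | a))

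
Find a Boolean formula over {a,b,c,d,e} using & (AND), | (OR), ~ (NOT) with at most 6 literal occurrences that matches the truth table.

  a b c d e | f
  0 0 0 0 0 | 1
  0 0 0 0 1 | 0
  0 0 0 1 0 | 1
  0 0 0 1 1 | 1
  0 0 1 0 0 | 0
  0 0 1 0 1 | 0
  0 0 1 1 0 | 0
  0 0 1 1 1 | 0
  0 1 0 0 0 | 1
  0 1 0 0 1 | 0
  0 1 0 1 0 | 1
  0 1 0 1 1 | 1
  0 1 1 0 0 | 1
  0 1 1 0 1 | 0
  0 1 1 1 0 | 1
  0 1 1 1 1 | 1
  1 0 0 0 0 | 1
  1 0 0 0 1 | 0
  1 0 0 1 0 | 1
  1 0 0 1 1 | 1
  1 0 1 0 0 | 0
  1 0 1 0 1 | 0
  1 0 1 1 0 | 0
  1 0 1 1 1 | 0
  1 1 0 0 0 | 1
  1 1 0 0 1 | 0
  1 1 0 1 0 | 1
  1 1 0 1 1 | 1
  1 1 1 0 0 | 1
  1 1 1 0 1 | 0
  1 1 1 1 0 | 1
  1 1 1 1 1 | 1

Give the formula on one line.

((b | ~c) & (d | ~e))

  ~c = 11110000111100001111000011110000
  (b | ~c) = 11110000111111111111000011111111
  ~e = 10101010101010101010101010101010
  (d | ~e) = 10111011101110111011101110111011
  ((b | ~c) & (d | ~e)) = 10110000101110111011000010111011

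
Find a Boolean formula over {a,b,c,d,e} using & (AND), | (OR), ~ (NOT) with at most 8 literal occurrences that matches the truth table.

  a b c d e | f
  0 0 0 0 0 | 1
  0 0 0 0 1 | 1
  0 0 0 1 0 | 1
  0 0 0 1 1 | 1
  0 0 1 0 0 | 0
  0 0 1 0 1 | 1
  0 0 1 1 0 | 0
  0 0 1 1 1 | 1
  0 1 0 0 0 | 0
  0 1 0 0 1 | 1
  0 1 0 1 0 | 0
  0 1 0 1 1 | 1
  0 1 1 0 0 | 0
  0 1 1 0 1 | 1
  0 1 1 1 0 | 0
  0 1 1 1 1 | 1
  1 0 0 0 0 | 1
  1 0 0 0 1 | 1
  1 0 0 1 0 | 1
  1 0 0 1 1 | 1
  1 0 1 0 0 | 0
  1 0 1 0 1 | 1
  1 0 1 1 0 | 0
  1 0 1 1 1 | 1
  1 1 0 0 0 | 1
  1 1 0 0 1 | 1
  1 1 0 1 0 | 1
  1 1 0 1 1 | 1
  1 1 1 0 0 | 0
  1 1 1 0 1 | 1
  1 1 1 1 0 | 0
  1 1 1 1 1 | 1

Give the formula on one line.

  ~c = 11110000111100001111000011110000
  (a & ~c) = 00000000000000001111000011110000
  (e | (a & ~c)) = 01010101010101011111010111110101
  ~b = 11111111000000001111111100000000
  (~c & ~b) = 11110000000000001111000000000000
  ((e | (a & ~c)) | (~c & ~b)) = 11110101010101011111010111110101

((e | (a & ~c)) | (~c & ~b))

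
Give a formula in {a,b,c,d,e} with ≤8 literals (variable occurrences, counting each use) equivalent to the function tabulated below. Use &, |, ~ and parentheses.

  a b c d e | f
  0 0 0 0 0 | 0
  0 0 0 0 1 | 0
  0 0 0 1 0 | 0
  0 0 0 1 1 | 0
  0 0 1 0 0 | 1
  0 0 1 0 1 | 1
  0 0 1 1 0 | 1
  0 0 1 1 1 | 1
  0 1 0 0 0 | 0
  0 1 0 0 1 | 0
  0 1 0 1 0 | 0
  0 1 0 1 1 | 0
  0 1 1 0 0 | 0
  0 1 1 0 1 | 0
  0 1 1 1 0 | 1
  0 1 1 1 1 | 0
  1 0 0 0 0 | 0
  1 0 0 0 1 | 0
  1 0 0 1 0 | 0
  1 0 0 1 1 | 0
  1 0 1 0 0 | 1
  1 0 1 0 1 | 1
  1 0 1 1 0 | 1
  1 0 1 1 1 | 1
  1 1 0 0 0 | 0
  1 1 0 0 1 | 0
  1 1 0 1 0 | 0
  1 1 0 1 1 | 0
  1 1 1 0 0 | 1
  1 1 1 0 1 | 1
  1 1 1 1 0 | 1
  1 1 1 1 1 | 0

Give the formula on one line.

  ~b = 11111111000000001111111100000000
  ~e = 10101010101010101010101010101010
  (~b | ~e) = 11111111101010101111111110101010
  (d & (~b | ~e)) = 00110011001000100011001100100010
  ~d = 11001100110011001100110011001100
  (~d & a) = 00000000000000001100110011001100
  ((d & (~b | ~e)) | (~d & a)) = 00110011001000101111111111101110
  (~b | ((d & (~b | ~e)) | (~d & a))) = 11111111001000101111111111101110
  (c & (~b | ((d & (~b | ~e)) | (~d & a)))) = 00001111000000100000111100001110

(c & (~b | ((d & (~b | ~e)) | (~d & a))))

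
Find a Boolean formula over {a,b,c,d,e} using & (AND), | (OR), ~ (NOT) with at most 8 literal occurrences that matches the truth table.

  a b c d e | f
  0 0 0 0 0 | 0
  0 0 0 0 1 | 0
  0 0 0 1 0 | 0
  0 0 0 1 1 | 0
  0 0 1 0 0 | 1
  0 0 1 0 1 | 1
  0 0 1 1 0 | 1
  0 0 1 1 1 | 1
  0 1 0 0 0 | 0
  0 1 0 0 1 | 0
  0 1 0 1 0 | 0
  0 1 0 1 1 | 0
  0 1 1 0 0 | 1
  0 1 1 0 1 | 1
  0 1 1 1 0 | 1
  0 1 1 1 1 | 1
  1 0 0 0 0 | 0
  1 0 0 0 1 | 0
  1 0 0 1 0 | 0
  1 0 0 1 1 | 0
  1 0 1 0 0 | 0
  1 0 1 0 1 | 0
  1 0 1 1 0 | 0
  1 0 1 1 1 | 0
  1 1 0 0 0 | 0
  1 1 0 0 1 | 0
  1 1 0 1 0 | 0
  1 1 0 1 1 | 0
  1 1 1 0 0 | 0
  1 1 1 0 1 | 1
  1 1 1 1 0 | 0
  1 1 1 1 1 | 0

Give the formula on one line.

  ~d = 11001100110011001100110011001100
  (~d & b) = 00000000110011000000000011001100
  (c & (~d & b)) = 00000000000011000000000000001100
  (e & ~d) = 01000100010001000100010001000100
  ((c & (~d & b)) & (e & ~d)) = 00000000000001000000000000000100
  ~a = 11111111111111110000000000000000
  (c | a) = 00001111000011111111111111111111
  (~a & (c | a)) = 00001111000011110000000000000000
  (((c & (~d & b)) & (e & ~d)) | (~a & (c | a))) = 00001111000011110000000000000100

(((c & (~d & b)) & (e & ~d)) | (~a & (c | a)))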